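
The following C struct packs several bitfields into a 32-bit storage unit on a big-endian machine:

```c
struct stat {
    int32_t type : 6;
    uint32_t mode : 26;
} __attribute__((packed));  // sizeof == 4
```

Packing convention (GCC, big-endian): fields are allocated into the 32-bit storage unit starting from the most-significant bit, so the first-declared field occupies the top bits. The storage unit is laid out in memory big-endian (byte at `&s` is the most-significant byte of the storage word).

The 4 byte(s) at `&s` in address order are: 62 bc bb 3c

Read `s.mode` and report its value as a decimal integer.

[0]=0x62 [1]=0xbc [2]=0xbb [3]=0x3c (big-endian) → word 0x62bcbb3c
type:6 @ bit 26 → (0x62bcbb3c>>26)&0x3f = 0x18
mode:26 @ bit 0 → (0x62bcbb3c>>0)&0x3ffffff = 0x2bcbb3c  ←

45923132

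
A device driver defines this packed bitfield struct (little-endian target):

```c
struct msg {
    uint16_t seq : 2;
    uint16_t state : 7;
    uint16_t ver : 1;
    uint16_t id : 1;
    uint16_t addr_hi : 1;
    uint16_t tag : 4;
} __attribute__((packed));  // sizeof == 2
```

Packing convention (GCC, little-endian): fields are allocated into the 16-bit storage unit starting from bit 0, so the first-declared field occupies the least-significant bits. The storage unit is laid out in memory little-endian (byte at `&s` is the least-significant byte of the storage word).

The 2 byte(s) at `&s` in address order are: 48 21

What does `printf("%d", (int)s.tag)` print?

2

[0]=0x48 [1]=0x21 (little-endian) → word 0x2148
seq:2 @ bit 0 → (0x2148>>0)&0x3 = 0x0
state:7 @ bit 2 → (0x2148>>2)&0x7f = 0x52
ver:1 @ bit 9 → (0x2148>>9)&0x1 = 0x0
id:1 @ bit 10 → (0x2148>>10)&0x1 = 0x0
addr_hi:1 @ bit 11 → (0x2148>>11)&0x1 = 0x0
tag:4 @ bit 12 → (0x2148>>12)&0xf = 0x2  ←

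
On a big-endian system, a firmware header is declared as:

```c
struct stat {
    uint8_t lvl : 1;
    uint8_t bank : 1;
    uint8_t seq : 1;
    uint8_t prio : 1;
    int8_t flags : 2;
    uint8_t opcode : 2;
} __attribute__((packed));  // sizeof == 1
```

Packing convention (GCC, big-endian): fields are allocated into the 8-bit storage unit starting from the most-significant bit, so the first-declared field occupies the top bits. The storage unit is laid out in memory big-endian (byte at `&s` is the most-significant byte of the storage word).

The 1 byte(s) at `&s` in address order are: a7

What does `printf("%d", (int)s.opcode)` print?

3

[0]=0xa7 (big-endian) → word 0xa7
lvl:1 @ bit 7 → (0xa7>>7)&0x1 = 0x1
bank:1 @ bit 6 → (0xa7>>6)&0x1 = 0x0
seq:1 @ bit 5 → (0xa7>>5)&0x1 = 0x1
prio:1 @ bit 4 → (0xa7>>4)&0x1 = 0x0
flags:2 @ bit 2 → (0xa7>>2)&0x3 = 0x1
opcode:2 @ bit 0 → (0xa7>>0)&0x3 = 0x3  ←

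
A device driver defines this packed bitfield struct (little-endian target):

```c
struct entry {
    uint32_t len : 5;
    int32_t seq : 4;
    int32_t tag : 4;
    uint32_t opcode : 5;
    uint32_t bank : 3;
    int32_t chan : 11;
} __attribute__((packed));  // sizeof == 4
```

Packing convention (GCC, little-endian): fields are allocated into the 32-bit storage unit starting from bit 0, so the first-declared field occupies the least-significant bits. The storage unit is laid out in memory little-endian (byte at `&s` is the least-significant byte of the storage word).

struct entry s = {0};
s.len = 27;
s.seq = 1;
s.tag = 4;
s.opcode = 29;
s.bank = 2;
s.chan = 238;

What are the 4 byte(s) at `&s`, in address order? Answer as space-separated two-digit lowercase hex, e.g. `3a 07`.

len (5b) val=27 bits=0x1b at bit 0: 0x0000001b
seq (4b) val=1 bits=0x1 at bit 5: 0x0000003b
tag (4b) val=4 bits=0x4 at bit 9: 0x0000083b
opcode (5b) val=29 bits=0x1d at bit 13: 0x0003a83b
bank (3b) val=2 bits=0x2 at bit 18: 0x000ba83b
chan (11b) val=238 bits=0xee at bit 21: 0x1dcba83b
word = 0x1dcba83b → little-endian bytes:
  [0]=0x3b  [1]=0xa8  [2]=0xcb  [3]=0x1d

3b a8 cb 1d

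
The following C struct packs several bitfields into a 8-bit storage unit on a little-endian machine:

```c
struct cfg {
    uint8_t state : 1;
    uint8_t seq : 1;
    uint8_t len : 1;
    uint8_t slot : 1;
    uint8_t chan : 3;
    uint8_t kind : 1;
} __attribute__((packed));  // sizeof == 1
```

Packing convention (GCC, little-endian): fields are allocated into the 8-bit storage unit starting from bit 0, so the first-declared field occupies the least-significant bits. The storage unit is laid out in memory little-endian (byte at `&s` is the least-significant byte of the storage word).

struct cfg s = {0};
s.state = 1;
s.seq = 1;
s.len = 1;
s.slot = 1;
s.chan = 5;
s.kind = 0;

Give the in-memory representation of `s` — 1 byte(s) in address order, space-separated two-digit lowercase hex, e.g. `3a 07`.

[0+:1] state=1 & 0x1 = 0x1; word=0x01
[1+:1] seq=1 & 0x1 = 0x1; word=0x03
[2+:1] len=1 & 0x1 = 0x1; word=0x07
[3+:1] slot=1 & 0x1 = 0x1; word=0x0f
[4+:3] chan=5 & 0x7 = 0x5; word=0x5f
[7+:1] kind=0 & 0x1 = 0x0; word=0x5f
word = 0x5f → little-endian bytes:
  [0]=0x5f

5f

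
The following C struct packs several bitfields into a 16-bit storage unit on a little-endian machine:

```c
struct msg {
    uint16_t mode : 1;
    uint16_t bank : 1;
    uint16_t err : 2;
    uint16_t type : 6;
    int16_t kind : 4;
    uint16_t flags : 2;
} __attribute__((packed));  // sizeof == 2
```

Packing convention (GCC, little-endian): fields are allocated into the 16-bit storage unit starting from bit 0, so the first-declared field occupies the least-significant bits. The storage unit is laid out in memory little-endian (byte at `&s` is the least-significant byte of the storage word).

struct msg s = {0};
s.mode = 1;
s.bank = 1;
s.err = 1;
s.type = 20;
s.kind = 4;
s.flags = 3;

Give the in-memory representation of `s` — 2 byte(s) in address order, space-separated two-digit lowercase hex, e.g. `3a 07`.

47 d1

mode:1 = 1 → 0x1 << 0 → word 0x0001
bank:1 = 1 → 0x1 << 1 → word 0x0003
err:2 = 1 → 0x1 << 2 → word 0x0007
type:6 = 20 → 0x14 << 4 → word 0x0147
kind:4 = 4 → 0x4 << 10 → word 0x1147
flags:2 = 3 → 0x3 << 14 → word 0xd147
word = 0xd147 → little-endian bytes:
  [0]=0x47  [1]=0xd1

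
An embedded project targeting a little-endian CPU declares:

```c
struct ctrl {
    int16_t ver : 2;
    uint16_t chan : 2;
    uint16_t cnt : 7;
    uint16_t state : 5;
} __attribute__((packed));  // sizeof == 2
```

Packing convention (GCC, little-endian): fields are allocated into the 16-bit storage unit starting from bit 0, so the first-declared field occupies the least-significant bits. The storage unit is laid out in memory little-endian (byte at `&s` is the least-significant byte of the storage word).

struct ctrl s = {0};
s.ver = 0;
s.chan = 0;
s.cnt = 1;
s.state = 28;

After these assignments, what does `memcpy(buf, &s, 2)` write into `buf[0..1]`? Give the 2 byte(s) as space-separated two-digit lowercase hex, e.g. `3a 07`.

10 e0

ver (2b) val=0 bits=0x0 at bit 0: 0x0000
chan (2b) val=0 bits=0x0 at bit 2: 0x0000
cnt (7b) val=1 bits=0x1 at bit 4: 0x0010
state (5b) val=28 bits=0x1c at bit 11: 0xe010
word = 0xe010 → little-endian bytes:
  [0]=0x10  [1]=0xe0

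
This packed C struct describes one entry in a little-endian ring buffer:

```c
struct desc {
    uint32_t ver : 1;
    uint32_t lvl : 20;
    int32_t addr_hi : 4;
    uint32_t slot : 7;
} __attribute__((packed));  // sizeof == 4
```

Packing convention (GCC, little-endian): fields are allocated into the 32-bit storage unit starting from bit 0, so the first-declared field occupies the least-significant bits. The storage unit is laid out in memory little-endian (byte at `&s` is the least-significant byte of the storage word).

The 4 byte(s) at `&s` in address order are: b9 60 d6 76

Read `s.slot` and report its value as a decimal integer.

[0]=0xb9 [1]=0x60 [2]=0xd6 [3]=0x76 (little-endian) → word 0x76d660b9
ver [0+:1] = (word>>0) & 0x1 = 1
lvl [1+:20] = (word>>1) & 0xfffff = 733276
addr_hi [21+:4] = (word>>21) & 0xf = 6
slot [25+:7] = (word>>25) & 0x7f = 59  ←

59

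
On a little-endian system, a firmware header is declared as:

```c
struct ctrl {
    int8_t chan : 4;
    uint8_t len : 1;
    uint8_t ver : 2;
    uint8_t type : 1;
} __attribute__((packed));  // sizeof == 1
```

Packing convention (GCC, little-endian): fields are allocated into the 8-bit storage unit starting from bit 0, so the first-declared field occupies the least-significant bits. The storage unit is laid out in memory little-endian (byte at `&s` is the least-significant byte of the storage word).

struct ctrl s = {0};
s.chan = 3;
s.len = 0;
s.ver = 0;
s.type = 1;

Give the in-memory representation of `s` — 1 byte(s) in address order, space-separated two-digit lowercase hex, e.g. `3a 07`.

chan (4b) val=3 bits=0x3 at bit 0: 0x03
len (1b) val=0 bits=0x0 at bit 4: 0x03
ver (2b) val=0 bits=0x0 at bit 5: 0x03
type (1b) val=1 bits=0x1 at bit 7: 0x83
word = 0x83 → little-endian bytes:
  [0]=0x83

83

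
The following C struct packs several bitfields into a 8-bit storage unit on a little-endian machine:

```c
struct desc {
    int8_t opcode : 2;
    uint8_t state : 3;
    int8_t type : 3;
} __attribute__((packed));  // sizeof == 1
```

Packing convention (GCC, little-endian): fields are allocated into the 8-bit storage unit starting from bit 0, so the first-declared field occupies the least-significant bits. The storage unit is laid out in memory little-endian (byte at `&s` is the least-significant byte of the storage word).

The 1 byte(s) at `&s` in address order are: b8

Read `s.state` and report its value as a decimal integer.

6

[0]=0xb8 (little-endian) → word 0xb8
opcode [0+:2] = (word>>0) & 0x3 = 0
state [2+:3] = (word>>2) & 0x7 = 6  ←
type [5+:3] = (word>>5) & 0x7 = 5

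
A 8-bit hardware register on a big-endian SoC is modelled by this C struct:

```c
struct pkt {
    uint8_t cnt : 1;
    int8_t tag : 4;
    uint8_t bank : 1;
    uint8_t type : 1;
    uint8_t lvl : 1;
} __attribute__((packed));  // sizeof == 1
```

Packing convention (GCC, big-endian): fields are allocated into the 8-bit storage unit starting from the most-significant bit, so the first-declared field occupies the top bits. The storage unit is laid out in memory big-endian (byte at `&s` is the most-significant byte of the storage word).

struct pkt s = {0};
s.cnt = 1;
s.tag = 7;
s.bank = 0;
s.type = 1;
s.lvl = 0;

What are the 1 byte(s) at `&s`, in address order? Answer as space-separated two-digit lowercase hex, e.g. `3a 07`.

[7+:1] cnt=1 & 0x1 = 0x1; word=0x80
[3+:4] tag=7 & 0xf = 0x7; word=0xb8
[2+:1] bank=0 & 0x1 = 0x0; word=0xb8
[1+:1] type=1 & 0x1 = 0x1; word=0xba
[0+:1] lvl=0 & 0x1 = 0x0; word=0xba
word = 0xba → big-endian bytes:
  [0]=0xba

ba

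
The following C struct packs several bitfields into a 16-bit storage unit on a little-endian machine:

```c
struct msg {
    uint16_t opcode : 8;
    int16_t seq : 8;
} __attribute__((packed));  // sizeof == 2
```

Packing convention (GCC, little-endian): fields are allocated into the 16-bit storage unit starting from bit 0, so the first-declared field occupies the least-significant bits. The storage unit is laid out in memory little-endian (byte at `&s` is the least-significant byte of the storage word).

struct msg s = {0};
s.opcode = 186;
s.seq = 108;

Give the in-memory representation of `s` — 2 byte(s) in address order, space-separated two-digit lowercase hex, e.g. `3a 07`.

ba 6c

opcode:8 = 186 → 0xba << 0 → word 0x00ba
seq:8 = 108 → 0x6c << 8 → word 0x6cba
word = 0x6cba → little-endian bytes:
  [0]=0xba  [1]=0x6c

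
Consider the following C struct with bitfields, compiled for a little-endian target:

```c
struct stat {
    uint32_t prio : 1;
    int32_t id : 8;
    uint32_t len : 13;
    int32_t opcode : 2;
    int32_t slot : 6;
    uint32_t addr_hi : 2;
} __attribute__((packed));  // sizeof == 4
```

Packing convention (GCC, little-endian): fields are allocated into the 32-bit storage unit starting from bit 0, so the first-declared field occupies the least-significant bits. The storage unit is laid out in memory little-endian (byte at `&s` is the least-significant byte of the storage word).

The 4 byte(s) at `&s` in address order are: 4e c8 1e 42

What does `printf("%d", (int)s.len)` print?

3940

[0]=0x4e [1]=0xc8 [2]=0x1e [3]=0x42 (little-endian) → word 0x421ec84e
prio [0+:1] = (word>>0) & 0x1 = 0
id [1+:8] = (word>>1) & 0xff = 39
len [9+:13] = (word>>9) & 0x1fff = 3940  ←
opcode [22+:2] = (word>>22) & 0x3 = 0
slot [24+:6] = (word>>24) & 0x3f = 2
addr_hi [30+:2] = (word>>30) & 0x3 = 1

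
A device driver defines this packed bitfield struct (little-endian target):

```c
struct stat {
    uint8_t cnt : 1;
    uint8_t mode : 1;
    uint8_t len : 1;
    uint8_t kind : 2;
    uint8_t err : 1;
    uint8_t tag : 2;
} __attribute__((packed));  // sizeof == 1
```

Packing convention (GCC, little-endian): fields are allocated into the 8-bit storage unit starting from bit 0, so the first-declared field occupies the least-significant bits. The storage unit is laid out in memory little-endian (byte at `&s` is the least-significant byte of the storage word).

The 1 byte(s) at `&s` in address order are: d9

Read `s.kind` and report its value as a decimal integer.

3

[0]=0xd9 (little-endian) → word 0xd9
cnt:1 @ bit 0 → (0xd9>>0)&0x1 = 0x1
mode:1 @ bit 1 → (0xd9>>1)&0x1 = 0x0
len:1 @ bit 2 → (0xd9>>2)&0x1 = 0x0
kind:2 @ bit 3 → (0xd9>>3)&0x3 = 0x3  ←
err:1 @ bit 5 → (0xd9>>5)&0x1 = 0x0
tag:2 @ bit 6 → (0xd9>>6)&0x3 = 0x3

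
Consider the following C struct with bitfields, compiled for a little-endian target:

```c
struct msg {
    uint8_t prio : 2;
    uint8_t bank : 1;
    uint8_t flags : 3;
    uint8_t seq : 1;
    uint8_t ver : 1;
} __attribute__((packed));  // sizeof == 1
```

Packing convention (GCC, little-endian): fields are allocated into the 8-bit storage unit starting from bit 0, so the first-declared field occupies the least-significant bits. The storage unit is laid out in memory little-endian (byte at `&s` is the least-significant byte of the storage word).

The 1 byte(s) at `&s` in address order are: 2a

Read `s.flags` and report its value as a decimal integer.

[0]=0x2a (little-endian) → word 0x2a
prio:2 @ bit 0 → (0x2a>>0)&0x3 = 0x2
bank:1 @ bit 2 → (0x2a>>2)&0x1 = 0x0
flags:3 @ bit 3 → (0x2a>>3)&0x7 = 0x5  ←
seq:1 @ bit 6 → (0x2a>>6)&0x1 = 0x0
ver:1 @ bit 7 → (0x2a>>7)&0x1 = 0x0

5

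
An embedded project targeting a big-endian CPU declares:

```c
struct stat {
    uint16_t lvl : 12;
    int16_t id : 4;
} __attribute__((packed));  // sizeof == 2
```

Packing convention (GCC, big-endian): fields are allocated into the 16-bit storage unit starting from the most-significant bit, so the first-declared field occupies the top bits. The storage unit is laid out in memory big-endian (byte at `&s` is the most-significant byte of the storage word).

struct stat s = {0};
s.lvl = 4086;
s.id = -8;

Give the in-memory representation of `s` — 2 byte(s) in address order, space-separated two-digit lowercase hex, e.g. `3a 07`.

lvl:12 = 4086 → 0xff6 << 4 → word 0xff60
id:4 = -8 → 0x8 << 0 → word 0xff68
word = 0xff68 → big-endian bytes:
  [0]=0xff  [1]=0x68

ff 68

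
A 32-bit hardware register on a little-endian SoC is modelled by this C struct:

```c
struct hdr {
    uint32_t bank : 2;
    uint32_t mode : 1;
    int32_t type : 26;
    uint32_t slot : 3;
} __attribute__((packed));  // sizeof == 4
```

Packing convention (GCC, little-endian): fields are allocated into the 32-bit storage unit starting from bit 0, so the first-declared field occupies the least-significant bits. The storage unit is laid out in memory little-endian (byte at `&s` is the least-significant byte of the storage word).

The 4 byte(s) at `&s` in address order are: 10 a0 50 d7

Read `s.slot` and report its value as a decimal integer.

6

[0]=0x10 [1]=0xa0 [2]=0x50 [3]=0xd7 (little-endian) → word 0xd750a010
bank [0+:2] = (word>>0) & 0x3 = 0
mode [2+:1] = (word>>2) & 0x1 = 0
type [3+:26] = (word>>3) & 0x3ffffff = 48894978
slot [29+:3] = (word>>29) & 0x7 = 6  ←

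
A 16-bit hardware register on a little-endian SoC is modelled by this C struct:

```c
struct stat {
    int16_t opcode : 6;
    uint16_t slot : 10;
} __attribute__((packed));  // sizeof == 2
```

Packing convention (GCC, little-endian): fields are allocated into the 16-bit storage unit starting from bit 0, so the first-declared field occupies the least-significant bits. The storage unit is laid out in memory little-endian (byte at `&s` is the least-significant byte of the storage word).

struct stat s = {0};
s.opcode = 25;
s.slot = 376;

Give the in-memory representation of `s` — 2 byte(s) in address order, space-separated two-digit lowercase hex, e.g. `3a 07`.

19 5e

[0+:6] opcode=25 & 0x3f = 0x19; word=0x0019
[6+:10] slot=376 & 0x3ff = 0x178; word=0x5e19
word = 0x5e19 → little-endian bytes:
  [0]=0x19  [1]=0x5e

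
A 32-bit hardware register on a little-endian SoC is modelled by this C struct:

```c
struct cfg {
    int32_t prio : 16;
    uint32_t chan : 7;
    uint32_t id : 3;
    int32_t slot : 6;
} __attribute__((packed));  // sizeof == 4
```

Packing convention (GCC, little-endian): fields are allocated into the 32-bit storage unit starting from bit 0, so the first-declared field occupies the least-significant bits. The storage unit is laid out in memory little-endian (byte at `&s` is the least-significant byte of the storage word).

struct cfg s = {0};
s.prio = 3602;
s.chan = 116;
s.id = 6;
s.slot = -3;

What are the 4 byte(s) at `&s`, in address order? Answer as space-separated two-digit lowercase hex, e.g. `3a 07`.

prio:16 = 3602 → 0xe12 << 0 → word 0x00000e12
chan:7 = 116 → 0x74 << 16 → word 0x00740e12
id:3 = 6 → 0x6 << 23 → word 0x03740e12
slot:6 = -3 → 0x3d << 26 → word 0xf7740e12
word = 0xf7740e12 → little-endian bytes:
  [0]=0x12  [1]=0x0e  [2]=0x74  [3]=0xf7

12 0e 74 f7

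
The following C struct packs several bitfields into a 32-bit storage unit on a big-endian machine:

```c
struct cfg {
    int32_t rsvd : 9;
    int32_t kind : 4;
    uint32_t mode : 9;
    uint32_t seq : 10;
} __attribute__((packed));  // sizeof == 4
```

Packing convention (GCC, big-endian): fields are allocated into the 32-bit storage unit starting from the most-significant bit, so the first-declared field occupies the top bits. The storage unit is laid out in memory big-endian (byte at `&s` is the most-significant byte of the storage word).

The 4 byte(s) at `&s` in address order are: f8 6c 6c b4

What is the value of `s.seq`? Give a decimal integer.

[0]=0xf8 [1]=0x6c [2]=0x6c [3]=0xb4 (big-endian) → word 0xf86c6cb4
rsvd [23+:9] = (word>>23) & 0x1ff = 496
kind [19+:4] = (word>>19) & 0xf = 13
mode [10+:9] = (word>>10) & 0x1ff = 283
seq [0+:10] = (word>>0) & 0x3ff = 180  ←

180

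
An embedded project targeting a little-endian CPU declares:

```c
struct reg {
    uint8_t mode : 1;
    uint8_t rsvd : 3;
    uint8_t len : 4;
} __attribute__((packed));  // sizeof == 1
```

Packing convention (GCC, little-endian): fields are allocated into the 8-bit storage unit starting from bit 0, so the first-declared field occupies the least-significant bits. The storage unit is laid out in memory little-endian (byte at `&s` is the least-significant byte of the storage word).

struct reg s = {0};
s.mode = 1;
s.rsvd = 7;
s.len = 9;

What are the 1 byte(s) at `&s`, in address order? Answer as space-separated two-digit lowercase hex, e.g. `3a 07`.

mode (1b) val=1 bits=0x1 at bit 0: 0x01
rsvd (3b) val=7 bits=0x7 at bit 1: 0x0f
len (4b) val=9 bits=0x9 at bit 4: 0x9f
word = 0x9f → little-endian bytes:
  [0]=0x9f

9f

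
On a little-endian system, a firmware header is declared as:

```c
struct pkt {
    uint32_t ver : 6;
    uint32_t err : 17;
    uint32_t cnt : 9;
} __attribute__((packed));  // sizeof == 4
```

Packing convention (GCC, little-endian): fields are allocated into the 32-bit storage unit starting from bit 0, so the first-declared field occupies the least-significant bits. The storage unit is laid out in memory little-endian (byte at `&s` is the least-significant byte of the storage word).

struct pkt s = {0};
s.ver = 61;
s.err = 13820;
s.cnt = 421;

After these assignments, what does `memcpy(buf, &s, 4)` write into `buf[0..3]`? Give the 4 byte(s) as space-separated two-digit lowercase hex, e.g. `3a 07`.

3d 7f 8d d2

ver (6b) val=61 bits=0x3d at bit 0: 0x0000003d
err (17b) val=13820 bits=0x35fc at bit 6: 0x000d7f3d
cnt (9b) val=421 bits=0x1a5 at bit 23: 0xd28d7f3d
word = 0xd28d7f3d → little-endian bytes:
  [0]=0x3d  [1]=0x7f  [2]=0x8d  [3]=0xd2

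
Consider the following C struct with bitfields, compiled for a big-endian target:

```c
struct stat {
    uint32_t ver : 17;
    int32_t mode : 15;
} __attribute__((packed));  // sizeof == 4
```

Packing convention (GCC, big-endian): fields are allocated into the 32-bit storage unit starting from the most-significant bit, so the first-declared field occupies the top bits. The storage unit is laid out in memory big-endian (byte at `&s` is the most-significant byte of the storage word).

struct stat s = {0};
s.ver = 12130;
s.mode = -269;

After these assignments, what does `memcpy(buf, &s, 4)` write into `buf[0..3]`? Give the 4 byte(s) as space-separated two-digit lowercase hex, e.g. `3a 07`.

17 b1 7e f3

[15+:17] ver=12130 & 0x1ffff = 0x2f62; word=0x17b10000
[0+:15] mode=-269 & 0x7fff = 0x7ef3; word=0x17b17ef3
word = 0x17b17ef3 → big-endian bytes:
  [0]=0x17  [1]=0xb1  [2]=0x7e  [3]=0xf3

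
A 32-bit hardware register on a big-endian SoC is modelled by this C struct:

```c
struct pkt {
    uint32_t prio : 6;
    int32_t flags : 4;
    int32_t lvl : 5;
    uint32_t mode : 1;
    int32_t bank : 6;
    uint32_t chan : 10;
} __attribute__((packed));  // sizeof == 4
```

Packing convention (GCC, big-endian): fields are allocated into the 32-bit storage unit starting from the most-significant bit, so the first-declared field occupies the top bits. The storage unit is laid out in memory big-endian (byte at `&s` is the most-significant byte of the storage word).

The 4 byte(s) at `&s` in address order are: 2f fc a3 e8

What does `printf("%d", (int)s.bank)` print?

-24

[0]=0x2f [1]=0xfc [2]=0xa3 [3]=0xe8 (big-endian) → word 0x2ffca3e8
prio:6 @ bit 26 → (0x2ffca3e8>>26)&0x3f = 0xb
flags:4 @ bit 22 → (0x2ffca3e8>>22)&0xf = 0xf
lvl:5 @ bit 17 → (0x2ffca3e8>>17)&0x1f = 0x1e
mode:1 @ bit 16 → (0x2ffca3e8>>16)&0x1 = 0x0
bank:6 @ bit 10 → (0x2ffca3e8>>10)&0x3f = 0x28  ←
chan:10 @ bit 0 → (0x2ffca3e8>>0)&0x3ff = 0x3e8
bank signed 6b, MSB=1: 40 - 64 = -24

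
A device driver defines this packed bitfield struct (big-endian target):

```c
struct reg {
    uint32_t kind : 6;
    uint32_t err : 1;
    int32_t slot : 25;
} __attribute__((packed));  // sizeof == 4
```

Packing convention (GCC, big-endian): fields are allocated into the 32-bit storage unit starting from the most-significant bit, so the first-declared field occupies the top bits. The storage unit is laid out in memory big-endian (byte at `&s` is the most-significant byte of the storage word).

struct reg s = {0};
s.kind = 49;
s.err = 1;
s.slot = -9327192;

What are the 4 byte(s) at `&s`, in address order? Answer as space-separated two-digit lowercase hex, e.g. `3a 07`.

c7 71 ad a8

[26+:6] kind=49 & 0x3f = 0x31; word=0xc4000000
[25+:1] err=1 & 0x1 = 0x1; word=0xc6000000
[0+:25] slot=-9327192 & 0x1ffffff = 0x171ada8; word=0xc771ada8
word = 0xc771ada8 → big-endian bytes:
  [0]=0xc7  [1]=0x71  [2]=0xad  [3]=0xa8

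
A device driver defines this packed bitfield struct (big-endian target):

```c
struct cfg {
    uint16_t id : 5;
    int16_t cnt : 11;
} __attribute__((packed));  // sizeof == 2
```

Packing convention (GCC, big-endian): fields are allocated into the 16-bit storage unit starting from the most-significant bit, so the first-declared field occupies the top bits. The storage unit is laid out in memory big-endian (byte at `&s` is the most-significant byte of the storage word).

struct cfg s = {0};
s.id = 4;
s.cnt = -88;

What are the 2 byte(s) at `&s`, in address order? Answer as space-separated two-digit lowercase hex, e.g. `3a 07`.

[11+:5] id=4 & 0x1f = 0x4; word=0x2000
[0+:11] cnt=-88 & 0x7ff = 0x7a8; word=0x27a8
word = 0x27a8 → big-endian bytes:
  [0]=0x27  [1]=0xa8

27 a8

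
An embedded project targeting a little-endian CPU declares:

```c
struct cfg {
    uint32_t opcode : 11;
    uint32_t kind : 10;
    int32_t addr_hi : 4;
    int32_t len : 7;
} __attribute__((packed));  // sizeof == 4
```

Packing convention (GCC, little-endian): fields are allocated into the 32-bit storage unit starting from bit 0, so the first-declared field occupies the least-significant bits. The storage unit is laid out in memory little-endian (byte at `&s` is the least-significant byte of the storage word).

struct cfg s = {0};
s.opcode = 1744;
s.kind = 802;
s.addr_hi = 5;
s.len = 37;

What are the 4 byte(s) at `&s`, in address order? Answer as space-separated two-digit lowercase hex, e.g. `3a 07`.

opcode (11b) val=1744 bits=0x6d0 at bit 0: 0x000006d0
kind (10b) val=802 bits=0x322 at bit 11: 0x001916d0
addr_hi (4b) val=5 bits=0x5 at bit 21: 0x00b916d0
len (7b) val=37 bits=0x25 at bit 25: 0x4ab916d0
word = 0x4ab916d0 → little-endian bytes:
  [0]=0xd0  [1]=0x16  [2]=0xb9  [3]=0x4a

d0 16 b9 4a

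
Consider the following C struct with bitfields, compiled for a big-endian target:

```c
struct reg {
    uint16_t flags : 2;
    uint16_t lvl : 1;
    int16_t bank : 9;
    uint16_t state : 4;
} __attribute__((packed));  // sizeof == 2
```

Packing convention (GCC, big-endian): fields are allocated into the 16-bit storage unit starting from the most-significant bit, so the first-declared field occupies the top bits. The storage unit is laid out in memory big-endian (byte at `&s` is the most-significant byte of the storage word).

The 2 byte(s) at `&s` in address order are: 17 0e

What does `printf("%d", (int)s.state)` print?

[0]=0x17 [1]=0x0e (big-endian) → word 0x170e
flags:2 @ bit 14 → (0x170e>>14)&0x3 = 0x0
lvl:1 @ bit 13 → (0x170e>>13)&0x1 = 0x0
bank:9 @ bit 4 → (0x170e>>4)&0x1ff = 0x170
state:4 @ bit 0 → (0x170e>>0)&0xf = 0xe  ←

14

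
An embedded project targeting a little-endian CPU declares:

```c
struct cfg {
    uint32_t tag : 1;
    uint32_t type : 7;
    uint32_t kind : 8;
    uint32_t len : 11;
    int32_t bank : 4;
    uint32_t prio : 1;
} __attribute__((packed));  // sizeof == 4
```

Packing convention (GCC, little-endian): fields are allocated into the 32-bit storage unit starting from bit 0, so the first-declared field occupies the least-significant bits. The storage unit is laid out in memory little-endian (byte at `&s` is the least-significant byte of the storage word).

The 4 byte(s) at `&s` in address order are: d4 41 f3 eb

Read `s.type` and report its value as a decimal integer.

106

[0]=0xd4 [1]=0x41 [2]=0xf3 [3]=0xeb (little-endian) → word 0xebf341d4
tag:1 @ bit 0 → (0xebf341d4>>0)&0x1 = 0x0
type:7 @ bit 1 → (0xebf341d4>>1)&0x7f = 0x6a  ←
kind:8 @ bit 8 → (0xebf341d4>>8)&0xff = 0x41
len:11 @ bit 16 → (0xebf341d4>>16)&0x7ff = 0x3f3
bank:4 @ bit 27 → (0xebf341d4>>27)&0xf = 0xd
prio:1 @ bit 31 → (0xebf341d4>>31)&0x1 = 0x1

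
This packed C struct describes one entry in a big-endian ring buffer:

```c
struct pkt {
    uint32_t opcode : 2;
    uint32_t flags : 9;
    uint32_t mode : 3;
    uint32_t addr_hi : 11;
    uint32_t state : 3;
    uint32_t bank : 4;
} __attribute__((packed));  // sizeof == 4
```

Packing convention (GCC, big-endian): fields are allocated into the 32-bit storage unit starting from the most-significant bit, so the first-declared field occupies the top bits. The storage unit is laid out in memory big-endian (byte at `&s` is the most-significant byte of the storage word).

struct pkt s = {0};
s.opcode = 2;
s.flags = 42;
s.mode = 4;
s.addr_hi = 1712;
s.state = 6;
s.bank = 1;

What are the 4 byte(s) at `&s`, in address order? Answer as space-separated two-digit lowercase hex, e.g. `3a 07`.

opcode (2b) val=2 bits=0x2 at bit 30: 0x80000000
flags (9b) val=42 bits=0x2a at bit 21: 0x85400000
mode (3b) val=4 bits=0x4 at bit 18: 0x85500000
addr_hi (11b) val=1712 bits=0x6b0 at bit 7: 0x85535800
state (3b) val=6 bits=0x6 at bit 4: 0x85535860
bank (4b) val=1 bits=0x1 at bit 0: 0x85535861
word = 0x85535861 → big-endian bytes:
  [0]=0x85  [1]=0x53  [2]=0x58  [3]=0x61

85 53 58 61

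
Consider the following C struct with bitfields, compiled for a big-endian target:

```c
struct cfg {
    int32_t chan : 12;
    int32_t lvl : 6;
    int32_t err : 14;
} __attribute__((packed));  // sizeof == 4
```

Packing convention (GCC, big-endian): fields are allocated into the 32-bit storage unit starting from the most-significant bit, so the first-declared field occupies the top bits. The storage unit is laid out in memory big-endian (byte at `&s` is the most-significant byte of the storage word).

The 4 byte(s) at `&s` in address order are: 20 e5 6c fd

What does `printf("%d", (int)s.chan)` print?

[0]=0x20 [1]=0xe5 [2]=0x6c [3]=0xfd (big-endian) → word 0x20e56cfd
chan:12 @ bit 20 → (0x20e56cfd>>20)&0xfff = 0x20e  ←
lvl:6 @ bit 14 → (0x20e56cfd>>14)&0x3f = 0x15
err:14 @ bit 0 → (0x20e56cfd>>0)&0x3fff = 0x2cfd
chan signed 12b, MSB=0: value = 526

526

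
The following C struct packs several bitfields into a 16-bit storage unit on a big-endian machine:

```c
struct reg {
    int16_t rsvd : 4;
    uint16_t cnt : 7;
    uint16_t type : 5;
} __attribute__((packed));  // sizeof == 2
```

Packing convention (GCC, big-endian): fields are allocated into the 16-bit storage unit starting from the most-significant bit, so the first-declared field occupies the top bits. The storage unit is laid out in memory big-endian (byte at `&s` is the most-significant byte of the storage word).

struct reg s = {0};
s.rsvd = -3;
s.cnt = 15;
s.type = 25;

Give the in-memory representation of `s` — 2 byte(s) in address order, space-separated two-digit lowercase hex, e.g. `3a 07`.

rsvd (4b) val=-3 bits=0xd at bit 12: 0xd000
cnt (7b) val=15 bits=0xf at bit 5: 0xd1e0
type (5b) val=25 bits=0x19 at bit 0: 0xd1f9
word = 0xd1f9 → big-endian bytes:
  [0]=0xd1  [1]=0xf9

d1 f9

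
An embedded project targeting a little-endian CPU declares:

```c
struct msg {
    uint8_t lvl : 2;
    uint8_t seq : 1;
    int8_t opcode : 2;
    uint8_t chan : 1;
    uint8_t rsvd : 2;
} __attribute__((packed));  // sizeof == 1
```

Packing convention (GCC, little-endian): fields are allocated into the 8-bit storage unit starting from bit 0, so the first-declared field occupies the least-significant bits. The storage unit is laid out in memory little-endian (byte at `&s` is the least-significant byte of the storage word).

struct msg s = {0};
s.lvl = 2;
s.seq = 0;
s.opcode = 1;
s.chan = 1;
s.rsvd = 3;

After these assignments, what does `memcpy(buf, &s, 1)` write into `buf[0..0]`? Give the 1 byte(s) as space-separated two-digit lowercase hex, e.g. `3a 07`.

ea

lvl:2 = 2 → 0x2 << 0 → word 0x02
seq:1 = 0 → 0x0 << 2 → word 0x02
opcode:2 = 1 → 0x1 << 3 → word 0x0a
chan:1 = 1 → 0x1 << 5 → word 0x2a
rsvd:2 = 3 → 0x3 << 6 → word 0xea
word = 0xea → little-endian bytes:
  [0]=0xea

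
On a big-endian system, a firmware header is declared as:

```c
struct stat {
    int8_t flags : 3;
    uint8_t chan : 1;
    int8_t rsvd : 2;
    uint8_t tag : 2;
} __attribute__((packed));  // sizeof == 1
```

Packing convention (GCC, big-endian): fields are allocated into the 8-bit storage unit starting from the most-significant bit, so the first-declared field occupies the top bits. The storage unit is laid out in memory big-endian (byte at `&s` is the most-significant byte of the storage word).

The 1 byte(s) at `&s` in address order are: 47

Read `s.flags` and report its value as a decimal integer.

[0]=0x47 (big-endian) → word 0x47
flags [5+:3] = (word>>5) & 0x7 = 2  ←
chan [4+:1] = (word>>4) & 0x1 = 0
rsvd [2+:2] = (word>>2) & 0x3 = 1
tag [0+:2] = (word>>0) & 0x3 = 3
flags signed 3b, MSB=0: value = 2

2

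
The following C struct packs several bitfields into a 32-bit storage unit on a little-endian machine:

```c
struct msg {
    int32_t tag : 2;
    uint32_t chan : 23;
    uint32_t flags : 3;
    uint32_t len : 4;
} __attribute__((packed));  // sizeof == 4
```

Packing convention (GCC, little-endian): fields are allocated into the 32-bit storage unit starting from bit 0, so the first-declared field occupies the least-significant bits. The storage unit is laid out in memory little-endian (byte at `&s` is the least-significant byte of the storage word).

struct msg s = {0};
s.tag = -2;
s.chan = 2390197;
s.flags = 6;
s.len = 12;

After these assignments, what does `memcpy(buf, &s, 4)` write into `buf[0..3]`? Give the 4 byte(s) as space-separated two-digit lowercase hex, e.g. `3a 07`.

d6 e2 91 cc

tag:2 = -2 → 0x2 << 0 → word 0x00000002
chan:23 = 2390197 → 0x2478b5 << 2 → word 0x0091e2d6
flags:3 = 6 → 0x6 << 25 → word 0x0c91e2d6
len:4 = 12 → 0xc << 28 → word 0xcc91e2d6
word = 0xcc91e2d6 → little-endian bytes:
  [0]=0xd6  [1]=0xe2  [2]=0x91  [3]=0xcc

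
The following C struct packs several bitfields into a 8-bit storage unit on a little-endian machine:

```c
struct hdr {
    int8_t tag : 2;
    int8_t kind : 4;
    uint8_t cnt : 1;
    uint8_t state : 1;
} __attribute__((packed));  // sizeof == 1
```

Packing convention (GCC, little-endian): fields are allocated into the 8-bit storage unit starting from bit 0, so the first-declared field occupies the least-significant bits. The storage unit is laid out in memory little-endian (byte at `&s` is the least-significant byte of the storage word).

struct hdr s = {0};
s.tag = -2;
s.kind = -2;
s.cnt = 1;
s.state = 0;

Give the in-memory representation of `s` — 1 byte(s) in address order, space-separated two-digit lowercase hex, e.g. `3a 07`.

7a

tag:2 = -2 → 0x2 << 0 → word 0x02
kind:4 = -2 → 0xe << 2 → word 0x3a
cnt:1 = 1 → 0x1 << 6 → word 0x7a
state:1 = 0 → 0x0 << 7 → word 0x7a
word = 0x7a → little-endian bytes:
  [0]=0x7a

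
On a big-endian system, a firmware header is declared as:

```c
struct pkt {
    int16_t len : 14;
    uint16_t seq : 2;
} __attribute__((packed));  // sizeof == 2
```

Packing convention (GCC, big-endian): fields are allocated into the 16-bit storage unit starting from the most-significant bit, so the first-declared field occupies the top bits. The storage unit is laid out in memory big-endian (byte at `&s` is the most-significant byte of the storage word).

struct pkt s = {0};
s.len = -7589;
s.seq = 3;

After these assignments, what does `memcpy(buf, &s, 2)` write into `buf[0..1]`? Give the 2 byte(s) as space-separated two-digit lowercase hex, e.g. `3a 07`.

len (14b) val=-7589 bits=0x225b at bit 2: 0x896c
seq (2b) val=3 bits=0x3 at bit 0: 0x896f
word = 0x896f → big-endian bytes:
  [0]=0x89  [1]=0x6f

89 6f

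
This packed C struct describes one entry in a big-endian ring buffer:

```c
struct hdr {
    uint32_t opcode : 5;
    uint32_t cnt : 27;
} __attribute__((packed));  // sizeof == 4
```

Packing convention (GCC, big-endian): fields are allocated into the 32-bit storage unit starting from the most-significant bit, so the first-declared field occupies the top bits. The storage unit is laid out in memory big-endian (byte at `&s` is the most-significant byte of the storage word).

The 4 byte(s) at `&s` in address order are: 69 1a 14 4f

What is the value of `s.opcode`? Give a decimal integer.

[0]=0x69 [1]=0x1a [2]=0x14 [3]=0x4f (big-endian) → word 0x691a144f
opcode:5 @ bit 27 → (0x691a144f>>27)&0x1f = 0xd  ←
cnt:27 @ bit 0 → (0x691a144f>>0)&0x7ffffff = 0x11a144f

13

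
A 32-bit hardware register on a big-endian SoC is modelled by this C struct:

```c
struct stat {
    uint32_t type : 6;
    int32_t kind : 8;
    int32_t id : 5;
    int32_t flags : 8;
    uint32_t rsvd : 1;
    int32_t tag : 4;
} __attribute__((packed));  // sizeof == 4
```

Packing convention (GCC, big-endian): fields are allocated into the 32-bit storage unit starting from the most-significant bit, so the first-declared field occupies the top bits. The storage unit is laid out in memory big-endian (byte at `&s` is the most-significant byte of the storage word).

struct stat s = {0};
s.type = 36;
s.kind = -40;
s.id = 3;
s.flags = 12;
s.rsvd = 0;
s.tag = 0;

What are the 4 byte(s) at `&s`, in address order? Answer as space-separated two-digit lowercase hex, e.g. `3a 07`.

[26+:6] type=36 & 0x3f = 0x24; word=0x90000000
[18+:8] kind=-40 & 0xff = 0xd8; word=0x93600000
[13+:5] id=3 & 0x1f = 0x3; word=0x93606000
[5+:8] flags=12 & 0xff = 0xc; word=0x93606180
[4+:1] rsvd=0 & 0x1 = 0x0; word=0x93606180
[0+:4] tag=0 & 0xf = 0x0; word=0x93606180
word = 0x93606180 → big-endian bytes:
  [0]=0x93  [1]=0x60  [2]=0x61  [3]=0x80

93 60 61 80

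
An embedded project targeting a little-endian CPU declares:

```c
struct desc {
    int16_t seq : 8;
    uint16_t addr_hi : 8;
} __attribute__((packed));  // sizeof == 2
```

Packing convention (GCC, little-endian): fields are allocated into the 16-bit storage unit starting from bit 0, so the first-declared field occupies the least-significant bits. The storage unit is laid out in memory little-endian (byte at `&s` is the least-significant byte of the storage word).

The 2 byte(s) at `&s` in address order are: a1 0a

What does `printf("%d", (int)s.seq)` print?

-95

[0]=0xa1 [1]=0x0a (little-endian) → word 0x0aa1
seq [0+:8] = (word>>0) & 0xff = 161  ←
addr_hi [8+:8] = (word>>8) & 0xff = 10
seq signed 8b, MSB=1: 161 - 256 = -95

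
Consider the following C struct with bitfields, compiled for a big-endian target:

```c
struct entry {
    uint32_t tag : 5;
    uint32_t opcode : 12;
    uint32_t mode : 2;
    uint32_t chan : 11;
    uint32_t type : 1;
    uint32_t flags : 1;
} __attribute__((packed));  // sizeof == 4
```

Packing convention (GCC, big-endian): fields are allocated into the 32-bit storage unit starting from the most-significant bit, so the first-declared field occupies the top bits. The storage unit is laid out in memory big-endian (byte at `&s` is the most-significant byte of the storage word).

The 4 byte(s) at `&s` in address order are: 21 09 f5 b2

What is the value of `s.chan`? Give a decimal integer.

1388

[0]=0x21 [1]=0x09 [2]=0xf5 [3]=0xb2 (big-endian) → word 0x2109f5b2
tag:5 @ bit 27 → (0x2109f5b2>>27)&0x1f = 0x4
opcode:12 @ bit 15 → (0x2109f5b2>>15)&0xfff = 0x213
mode:2 @ bit 13 → (0x2109f5b2>>13)&0x3 = 0x3
chan:11 @ bit 2 → (0x2109f5b2>>2)&0x7ff = 0x56c  ←
type:1 @ bit 1 → (0x2109f5b2>>1)&0x1 = 0x1
flags:1 @ bit 0 → (0x2109f5b2>>0)&0x1 = 0x0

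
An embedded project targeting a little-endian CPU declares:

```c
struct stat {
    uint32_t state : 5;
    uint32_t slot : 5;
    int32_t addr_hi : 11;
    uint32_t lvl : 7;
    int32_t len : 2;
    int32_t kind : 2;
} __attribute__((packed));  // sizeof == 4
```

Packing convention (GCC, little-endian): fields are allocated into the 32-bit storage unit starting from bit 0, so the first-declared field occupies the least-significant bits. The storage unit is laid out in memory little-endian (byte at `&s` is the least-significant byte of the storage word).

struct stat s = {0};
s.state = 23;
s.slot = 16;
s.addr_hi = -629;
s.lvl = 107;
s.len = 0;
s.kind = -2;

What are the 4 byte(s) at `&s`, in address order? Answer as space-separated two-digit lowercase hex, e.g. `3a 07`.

17 2e 76 8d

state:5 = 23 → 0x17 << 0 → word 0x00000017
slot:5 = 16 → 0x10 << 5 → word 0x00000217
addr_hi:11 = -629 → 0x58b << 10 → word 0x00162e17
lvl:7 = 107 → 0x6b << 21 → word 0x0d762e17
len:2 = 0 → 0x0 << 28 → word 0x0d762e17
kind:2 = -2 → 0x2 << 30 → word 0x8d762e17
word = 0x8d762e17 → little-endian bytes:
  [0]=0x17  [1]=0x2e  [2]=0x76  [3]=0x8d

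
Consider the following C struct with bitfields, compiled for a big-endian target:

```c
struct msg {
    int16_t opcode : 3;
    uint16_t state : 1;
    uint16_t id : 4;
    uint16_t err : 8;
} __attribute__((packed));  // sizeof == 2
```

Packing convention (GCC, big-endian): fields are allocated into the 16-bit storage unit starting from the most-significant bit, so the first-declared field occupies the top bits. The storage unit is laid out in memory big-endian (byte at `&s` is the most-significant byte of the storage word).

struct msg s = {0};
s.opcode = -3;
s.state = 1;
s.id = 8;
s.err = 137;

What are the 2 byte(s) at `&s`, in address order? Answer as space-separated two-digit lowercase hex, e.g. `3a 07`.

b8 89

opcode (3b) val=-3 bits=0x5 at bit 13: 0xa000
state (1b) val=1 bits=0x1 at bit 12: 0xb000
id (4b) val=8 bits=0x8 at bit 8: 0xb800
err (8b) val=137 bits=0x89 at bit 0: 0xb889
word = 0xb889 → big-endian bytes:
  [0]=0xb8  [1]=0x89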